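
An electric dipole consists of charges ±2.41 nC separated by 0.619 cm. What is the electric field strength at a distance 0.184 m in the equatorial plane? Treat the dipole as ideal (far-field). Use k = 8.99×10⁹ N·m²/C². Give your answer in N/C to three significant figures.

E ≈ 21.5 N/C

Dipole moment p = qd = (2.41×10⁻⁹ C)(0.00619 m) = 1.492×10⁻¹¹ C·m.
In the equatorial plane E = kp/r³.
E = (8.99×10⁹)(1.492×10⁻¹¹) / (0.184)³ = 21.53 N/C.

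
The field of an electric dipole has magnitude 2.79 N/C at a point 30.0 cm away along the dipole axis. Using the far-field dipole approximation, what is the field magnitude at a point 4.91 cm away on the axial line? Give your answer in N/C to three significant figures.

E ≈ 636 N/C

Dipole fields scale as 1/r³ in the far field; the geometry is the same at both points.
E₂ = E₁ · (r₁/r₂)³ = 2.79 · (30.0/4.91)³.
(r₁/r₂)³ = (6.11)³ = 228.1.
E₂ ≈ 636.4 N/C.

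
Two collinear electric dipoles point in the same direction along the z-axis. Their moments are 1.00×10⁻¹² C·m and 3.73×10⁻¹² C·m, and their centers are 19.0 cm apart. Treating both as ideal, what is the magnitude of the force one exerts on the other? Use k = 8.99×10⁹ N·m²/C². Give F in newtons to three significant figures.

On-axis field of dipole 1 at distance r: E = 2kp₁/r³. Force on dipole 2 is F = p₂·dE/dr (gradient along axis).
dE/dr = −6kp₁/r⁴, so |F| = 6kp₁p₂/r⁴ (attractive for aligned moments).
F = 6(8.99×10⁹)(1.00×10⁻¹²)(3.73×10⁻¹²)/(0.190)⁴ = 1.544×10⁻¹⁰ N.

F ≈ 1.54×10⁻¹⁰ N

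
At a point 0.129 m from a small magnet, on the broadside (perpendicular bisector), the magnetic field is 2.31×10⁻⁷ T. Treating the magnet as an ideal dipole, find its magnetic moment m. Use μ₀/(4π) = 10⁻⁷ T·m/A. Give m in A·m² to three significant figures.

m ≈ 0.00496 A·m²

In the equatorial plane B = (μ₀/4π)·m/r³, so m = Br³·4π/(μ₀).
m = (2.31×10⁻⁷)·(0.129)³ / (10⁻⁷) = 0.004959 A·m².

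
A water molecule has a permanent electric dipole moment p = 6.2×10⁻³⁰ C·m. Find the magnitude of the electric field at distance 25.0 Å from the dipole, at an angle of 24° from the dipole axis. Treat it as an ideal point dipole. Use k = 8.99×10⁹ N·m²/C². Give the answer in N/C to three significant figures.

At angle θ the dipole field magnitude is E = (kp/r³)·√(1 + 3cos²θ).
kp/r³ = (8.99×10⁹)(6.20×10⁻³⁰) / (2.50×10⁻⁹)³ = 3.567×10⁶ N/C.
√(1 + 3cos²24°) = √(1 + 3·0.8346) = √3.5037 ≈ 1.8718.
E ≈ 3.567×10⁶ × 1.872 = 6.677×10⁶ N/C.

E ≈ 6.68×10⁶ N/C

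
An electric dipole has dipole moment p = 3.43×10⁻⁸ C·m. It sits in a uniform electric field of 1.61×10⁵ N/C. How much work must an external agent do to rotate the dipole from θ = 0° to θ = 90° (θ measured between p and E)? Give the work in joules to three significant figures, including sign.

W_ext = ΔU = U(θ₂) − U(θ₁) = −pE cosθ₂ − (−pE cosθ₁) = pE(cosθ₁ − cosθ₂).
W = (3.43×10⁻⁸)(1.61×10⁵)·(cos0° − cos90°) = (0.005522)·(+1.0000) = 0.005522 J.

W ≈ 0.00552 J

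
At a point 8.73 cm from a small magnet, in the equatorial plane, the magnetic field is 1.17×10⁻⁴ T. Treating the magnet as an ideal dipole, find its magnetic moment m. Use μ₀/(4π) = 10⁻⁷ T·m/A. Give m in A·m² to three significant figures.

In the equatorial plane B = (μ₀/4π)·m/r³, so m = Br³·4π/(μ₀).
m = (1.17×10⁻⁴)·(0.0873)³ / (10⁻⁷) = 0.7784 A·m².

m ≈ 0.778 A·m²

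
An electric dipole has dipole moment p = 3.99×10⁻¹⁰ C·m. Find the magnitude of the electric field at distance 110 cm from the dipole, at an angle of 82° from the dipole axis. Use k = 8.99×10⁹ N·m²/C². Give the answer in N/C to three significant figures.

At angle θ the dipole field magnitude is E = (kp/r³)·√(1 + 3cos²θ).
kp/r³ = (8.99×10⁹)(3.99×10⁻¹⁰) / (1.10)³ = 2.695 N/C.
√(1 + 3cos²82°) = √(1 + 3·0.0194) = √1.0581 ≈ 1.0286.
E ≈ 2.695 × 1.029 = 2.772 N/C.

E ≈ 2.77 N/C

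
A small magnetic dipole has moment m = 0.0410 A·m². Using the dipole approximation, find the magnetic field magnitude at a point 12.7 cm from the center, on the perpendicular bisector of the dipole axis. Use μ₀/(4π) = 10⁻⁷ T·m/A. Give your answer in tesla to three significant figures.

B ≈ 2.00×10⁻⁶ T

In the equatorial plane B = (μ₀/4π)·m/r³ (half the axial value).
B = (10⁻⁷)·(0.0410) / (0.127)³ = 2.002×10⁻⁶ T.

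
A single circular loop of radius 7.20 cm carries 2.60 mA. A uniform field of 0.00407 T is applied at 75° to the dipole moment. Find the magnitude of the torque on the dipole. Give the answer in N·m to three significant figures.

τ ≈ 1.66×10⁻⁷ N·m

Magnetic moment m = IA = Iπa² = (0.00260)·π·(0.0720)² = 4.234×10⁻⁵ A·m².
Torque on a magnetic dipole: τ = mB sinθ.
τ = (4.234×10⁻⁵)(0.00407)·sin75° = 1.665×10⁻⁷ N·m.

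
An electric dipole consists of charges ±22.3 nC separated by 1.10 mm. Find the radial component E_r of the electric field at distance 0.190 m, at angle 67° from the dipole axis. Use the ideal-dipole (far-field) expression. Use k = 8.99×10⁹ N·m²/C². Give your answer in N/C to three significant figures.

Dipole moment p = qd = (2.23×10⁻⁸ C)(0.00110 m) = 2.453×10⁻¹¹ C·m.
For a dipole, E_r = (2kp cosθ)/r³.
kp/r³ = (8.99×10⁹)(2.453×10⁻¹¹)/(0.190)³ = 32.15 N/C.
E_r = 2·32.15·cos67° = 25.12 N/C.

E_r ≈ 25.1 N/C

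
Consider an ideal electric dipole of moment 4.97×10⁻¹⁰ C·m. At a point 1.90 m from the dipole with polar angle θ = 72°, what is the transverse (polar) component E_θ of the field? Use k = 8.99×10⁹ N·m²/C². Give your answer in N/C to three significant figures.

E_θ ≈ 0.620 N/C

For a dipole, E_θ = (kp sinθ)/r³.
kp/r³ = (8.99×10⁹)(4.97×10⁻¹⁰)/(1.90)³ = 0.6514 N/C.
E_θ = 0.6514·sin72° = 0.6195 N/C.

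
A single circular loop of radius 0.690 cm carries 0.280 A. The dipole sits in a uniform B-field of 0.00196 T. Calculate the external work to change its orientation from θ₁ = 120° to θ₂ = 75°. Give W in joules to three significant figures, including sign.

Magnetic moment m = IA = Iπa² = (0.280)·π·(0.00690)² = 4.188×10⁻⁵ A·m².
W_ext = ΔU = −mB cosθ₂ + mB cosθ₁ = mB(cosθ₁ − cosθ₂).
W = (4.188×10⁻⁵)(0.00196)·(cos120° − cos75°) = (8.208×10⁻⁸)·(-0.7588) = -6.229×10⁻⁸ J.

W ≈ -6.23×10⁻⁸ J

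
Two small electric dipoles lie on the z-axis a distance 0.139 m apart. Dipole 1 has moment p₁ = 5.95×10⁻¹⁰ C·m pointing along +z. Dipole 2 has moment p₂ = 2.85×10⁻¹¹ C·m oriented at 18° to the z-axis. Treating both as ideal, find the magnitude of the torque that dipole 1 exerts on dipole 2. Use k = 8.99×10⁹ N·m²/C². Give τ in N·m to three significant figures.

τ ≈ 3.51×10⁻⁸ N·m

The second dipole sits on the axis of the first, so the field there is axial: E₁ = 2kp₁/r³ along +z.
E₁ = 2(8.99×10⁹)(5.95×10⁻¹⁰)/(0.139)³ = 3983 N/C.
Torque on the second dipole: τ = p₂ E₁ sinθ.
τ = (2.85×10⁻¹¹)(3983)·sin18° = 3.508×10⁻⁸ N·m.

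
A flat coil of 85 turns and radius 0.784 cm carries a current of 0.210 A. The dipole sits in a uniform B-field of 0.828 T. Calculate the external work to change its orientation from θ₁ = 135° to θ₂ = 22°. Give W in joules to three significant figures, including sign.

W ≈ -0.00466 J

m = NIA = NIπa² = 85·(0.210)·π·(0.00784)² = 0.003447 A·m².
W_ext = ΔU = −mB cosθ₂ + mB cosθ₁ = mB(cosθ₁ − cosθ₂).
W = (0.003447)(0.828)·(cos135° − cos22°) = (0.002854)·(-1.6343) = -0.004664 J.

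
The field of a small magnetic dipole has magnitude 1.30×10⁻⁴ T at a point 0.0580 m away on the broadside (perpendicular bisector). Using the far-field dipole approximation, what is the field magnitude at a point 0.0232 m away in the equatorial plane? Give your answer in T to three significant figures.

Dipole fields scale as 1/r³ in the far field; the geometry is the same at both points.
B₂ = B₁ · (r₁/r₂)³ = 1.30×10⁻⁴ · (0.0580/0.0232)³.
(r₁/r₂)³ = (2.5)³ = 15.63.
B₂ ≈ 0.002031 T.

B ≈ 0.00203 T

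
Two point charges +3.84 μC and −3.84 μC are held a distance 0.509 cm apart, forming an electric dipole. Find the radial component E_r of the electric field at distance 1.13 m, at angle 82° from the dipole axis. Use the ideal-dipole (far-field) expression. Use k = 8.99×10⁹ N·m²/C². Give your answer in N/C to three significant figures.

Dipole moment p = qd = (3.84×10⁻⁶ C)(0.00509 m) = 1.955×10⁻⁸ C·m.
For a dipole, E_r = (2kp cosθ)/r³.
kp/r³ = (8.99×10⁹)(1.955×10⁻⁸)/(1.13)³ = 121.8 N/C.
E_r = 2·121.8·cos82° = 33.90 N/C.

E_r ≈ 33.9 N/C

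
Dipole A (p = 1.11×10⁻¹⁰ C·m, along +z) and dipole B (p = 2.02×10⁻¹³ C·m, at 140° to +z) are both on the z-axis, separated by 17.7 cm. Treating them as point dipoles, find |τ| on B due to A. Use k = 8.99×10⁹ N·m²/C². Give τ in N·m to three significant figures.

The second dipole sits on the axis of the first, so the field there is axial: E₁ = 2kp₁/r³ along +z.
E₁ = 2(8.99×10⁹)(1.11×10⁻¹⁰)/(0.177)³ = 359.9 N/C.
Torque on the second dipole: τ = p₂ E₁ sinθ.
τ = (2.02×10⁻¹³)(359.9)·sin140° = 4.673×10⁻¹¹ N·m.

τ ≈ 4.67×10⁻¹¹ N·m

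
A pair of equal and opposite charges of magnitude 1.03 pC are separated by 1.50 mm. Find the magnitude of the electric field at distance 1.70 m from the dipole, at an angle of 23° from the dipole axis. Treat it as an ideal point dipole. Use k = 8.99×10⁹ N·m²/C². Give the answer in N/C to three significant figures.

Dipole moment p = qd = (1.03×10⁻¹² C)(0.00150 m) = 1.545×10⁻¹⁵ C·m.
At angle θ the dipole field magnitude is E = (kp/r³)·√(1 + 3cos²θ).
kp/r³ = (8.99×10⁹)(1.545×10⁻¹⁵) / (1.70)³ = 2.827×10⁻⁶ N/C.
√(1 + 3cos²23°) = √(1 + 3·0.8473) = √3.5420 ≈ 1.8820.
E ≈ 2.827×10⁻⁶ × 1.882 = 5.321×10⁻⁶ N/C.

E ≈ 5.32×10⁻⁶ N/C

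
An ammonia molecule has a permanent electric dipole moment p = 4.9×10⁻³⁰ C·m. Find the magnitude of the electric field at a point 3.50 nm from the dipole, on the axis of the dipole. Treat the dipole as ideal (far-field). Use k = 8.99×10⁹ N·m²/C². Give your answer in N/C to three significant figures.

On the dipole axis E = 2kp/r³.
E = 2·(8.99×10⁹)(4.90×10⁻³⁰) / (3.50×10⁻⁹)³ = 2.055×10⁶ N/C.

E ≈ 2.05×10⁶ N/C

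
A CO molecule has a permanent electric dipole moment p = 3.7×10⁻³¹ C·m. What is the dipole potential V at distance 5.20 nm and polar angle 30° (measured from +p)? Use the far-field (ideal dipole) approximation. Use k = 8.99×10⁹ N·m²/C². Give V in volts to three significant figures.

V ≈ 1.07×10⁻⁴ V

The dipole potential is V = kp cosθ / r².
V = (8.99×10⁹)(3.70×10⁻³¹)·cos30° / (5.20×10⁻⁹)² = 1.065×10⁻⁴ V.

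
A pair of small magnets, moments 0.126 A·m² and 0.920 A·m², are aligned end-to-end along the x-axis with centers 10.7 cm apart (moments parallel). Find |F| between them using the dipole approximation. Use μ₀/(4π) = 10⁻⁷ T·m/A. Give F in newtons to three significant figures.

On-axis B of dipole 1: B = (μ₀/4π)·2m₁/r³. Force on dipole 2: F = m₂·dB/dr.
dB/dr = −(μ₀/4π)·6m₁/r⁴, so |F| = (μ₀/4π)·6m₁m₂/r⁴.
F = 6(10⁻⁷)(0.126)(0.920)/(0.107)⁴ = 5.306×10⁻⁴ N.

F ≈ 5.31×10⁻⁴ N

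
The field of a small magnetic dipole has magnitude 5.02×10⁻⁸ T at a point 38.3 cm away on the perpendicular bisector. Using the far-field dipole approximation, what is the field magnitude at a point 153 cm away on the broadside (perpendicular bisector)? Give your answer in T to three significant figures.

B ≈ 7.87×10⁻¹⁰ T

Dipole fields scale as 1/r³ in the far field; the geometry is the same at both points.
B₂ = B₁ · (r₁/r₂)³ = 5.02×10⁻⁸ · (38.3/153)³.
(r₁/r₂)³ = (0.2503)³ = 0.01569.
B₂ ≈ 7.875×10⁻¹⁰ T.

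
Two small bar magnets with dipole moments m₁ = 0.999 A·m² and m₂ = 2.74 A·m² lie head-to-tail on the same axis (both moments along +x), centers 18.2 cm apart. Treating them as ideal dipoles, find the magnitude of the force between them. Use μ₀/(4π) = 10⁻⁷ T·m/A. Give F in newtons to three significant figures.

F ≈ 0.00150 N

On-axis B of dipole 1: B = (μ₀/4π)·2m₁/r³. Force on dipole 2: F = m₂·dB/dr.
dB/dr = −(μ₀/4π)·6m₁/r⁴, so |F| = (μ₀/4π)·6m₁m₂/r⁴.
F = 6(10⁻⁷)(0.999)(2.74)/(0.182)⁴ = 0.001497 N.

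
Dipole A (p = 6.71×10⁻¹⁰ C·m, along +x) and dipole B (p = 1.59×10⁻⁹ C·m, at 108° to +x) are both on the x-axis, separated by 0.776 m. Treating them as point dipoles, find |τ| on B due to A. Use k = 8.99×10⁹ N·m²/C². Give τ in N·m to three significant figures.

τ ≈ 3.90×10⁻⁸ N·m

The second dipole sits on the axis of the first, so the field there is axial: E₁ = 2kp₁/r³ along +x.
E₁ = 2(8.99×10⁹)(6.71×10⁻¹⁰)/(0.776)³ = 25.82 N/C.
Torque on the second dipole: τ = p₂ E₁ sinθ.
τ = (1.59×10⁻⁹)(25.82)·sin108° = 3.904×10⁻⁸ N·m.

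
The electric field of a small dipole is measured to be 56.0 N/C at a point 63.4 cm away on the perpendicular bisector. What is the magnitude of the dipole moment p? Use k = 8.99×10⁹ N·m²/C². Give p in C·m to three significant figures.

In the equatorial plane E = kp/r³, so p = Er³/(k).
p = (56.0)·(0.634)³ / (8.99×10⁹) = 1.587×10⁻⁹ C·m.

p ≈ 1.59×10⁻⁹ C·m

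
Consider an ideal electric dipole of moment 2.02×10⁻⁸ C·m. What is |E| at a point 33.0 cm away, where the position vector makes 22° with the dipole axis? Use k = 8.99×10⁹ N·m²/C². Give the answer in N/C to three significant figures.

At angle θ the dipole field magnitude is E = (kp/r³)·√(1 + 3cos²θ).
kp/r³ = (8.99×10⁹)(2.02×10⁻⁸) / (0.330)³ = 5053 N/C.
√(1 + 3cos²22°) = √(1 + 3·0.8597) = √3.5790 ≈ 1.8918.
E ≈ 5053 × 1.892 = 9560 N/C.

E ≈ 9560 N/C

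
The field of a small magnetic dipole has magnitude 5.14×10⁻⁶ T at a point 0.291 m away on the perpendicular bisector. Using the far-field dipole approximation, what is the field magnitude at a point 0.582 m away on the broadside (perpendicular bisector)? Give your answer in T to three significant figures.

Dipole fields scale as 1/r³ in the far field; the geometry is the same at both points.
B₂ = B₁ · (r₁/r₂)³ = 5.14×10⁻⁶ · (0.291/0.582)³.
(r₁/r₂)³ = (0.5)³ = 0.125.
B₂ ≈ 6.425×10⁻⁷ T.

B ≈ 6.42×10⁻⁷ T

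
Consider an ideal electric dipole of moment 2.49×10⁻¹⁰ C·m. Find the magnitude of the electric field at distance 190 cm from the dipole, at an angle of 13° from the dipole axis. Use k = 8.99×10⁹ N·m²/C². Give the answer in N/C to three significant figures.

At angle θ the dipole field magnitude is E = (kp/r³)·√(1 + 3cos²θ).
kp/r³ = (8.99×10⁹)(2.49×10⁻¹⁰) / (1.90)³ = 0.3264 N/C.
√(1 + 3cos²13°) = √(1 + 3·0.9494) = √3.8482 ≈ 1.9617.
E ≈ 0.3264 × 1.962 = 0.6402 N/C.

E ≈ 0.640 N/C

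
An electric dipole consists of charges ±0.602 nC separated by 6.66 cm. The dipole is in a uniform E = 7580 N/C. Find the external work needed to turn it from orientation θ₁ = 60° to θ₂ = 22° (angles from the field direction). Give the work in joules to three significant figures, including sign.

Dipole moment p = qd = (6.02×10⁻¹⁰ C)(0.0666 m) = 4.009×10⁻¹¹ C·m.
W_ext = ΔU = U(θ₂) − U(θ₁) = −pE cosθ₂ − (−pE cosθ₁) = pE(cosθ₁ − cosθ₂).
W = (4.009×10⁻¹¹)(7580)·(cos60° − cos22°) = (3.039×10⁻⁷)·(-0.4272) = -1.298×10⁻⁷ J.

W ≈ -1.30×10⁻⁷ J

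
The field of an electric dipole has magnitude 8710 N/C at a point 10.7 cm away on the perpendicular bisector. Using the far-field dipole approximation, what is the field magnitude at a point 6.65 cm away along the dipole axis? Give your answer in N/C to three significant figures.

Dipole fields scale as 1/r³ in the far field.
The axial field is twice the equatorial field at the same r, so the geometry factor is 2/1.
E₂ = E₁ · (2/1) · (r₁/r₂)³ = 8710 · 2 · (10.7/6.65)³.
(r₁/r₂)³ = (1.609)³ = 4.166.
E₂ ≈ 7.257×10⁴ N/C.

E ≈ 7.26×10⁴ N/C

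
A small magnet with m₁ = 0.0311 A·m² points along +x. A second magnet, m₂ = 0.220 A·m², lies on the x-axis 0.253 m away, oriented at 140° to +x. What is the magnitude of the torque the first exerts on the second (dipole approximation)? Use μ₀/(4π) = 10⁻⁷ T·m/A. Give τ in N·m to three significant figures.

Dipole B is on the axis of dipole A, so B₁ there is axial: B₁ = (μ₀/4π)·2m₁/r³ along +x.
B₁ = 2(10⁻⁷)(0.0311)/(0.253)³ = 3.841×10⁻⁷ T.
τ = m₂ B₁ sinθ.
τ = (0.220)(3.841×10⁻⁷)·sin140° = 5.431×10⁻⁸ N·m.

τ ≈ 5.43×10⁻⁸ N·m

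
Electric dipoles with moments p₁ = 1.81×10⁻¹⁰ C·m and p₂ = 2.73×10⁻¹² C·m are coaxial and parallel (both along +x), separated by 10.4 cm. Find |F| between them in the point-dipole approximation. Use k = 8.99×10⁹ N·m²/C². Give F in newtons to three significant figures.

On-axis field of dipole 1 at distance r: E = 2kp₁/r³. Force on dipole 2 is F = p₂·dE/dr (gradient along axis).
dE/dr = −6kp₁/r⁴, so |F| = 6kp₁p₂/r⁴ (attractive for aligned moments).
F = 6(8.99×10⁹)(1.81×10⁻¹⁰)(2.73×10⁻¹²)/(0.104)⁴ = 2.278×10⁻⁷ N.

F ≈ 2.28×10⁻⁷ N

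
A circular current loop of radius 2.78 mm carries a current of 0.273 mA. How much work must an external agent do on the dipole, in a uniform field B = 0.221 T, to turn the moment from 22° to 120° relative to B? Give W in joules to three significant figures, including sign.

Magnetic moment m = IA = Iπa² = (2.73×10⁻⁴)·π·(0.00278)² = 6.628×10⁻⁹ A·m².
W_ext = ΔU = −mB cosθ₂ + mB cosθ₁ = mB(cosθ₁ − cosθ₂).
W = (6.628×10⁻⁹)(0.221)·(cos22° − cos120°) = (1.465×10⁻⁹)·(+1.4272) = 2.091×10⁻⁹ J.

W ≈ 2.09×10⁻⁹ J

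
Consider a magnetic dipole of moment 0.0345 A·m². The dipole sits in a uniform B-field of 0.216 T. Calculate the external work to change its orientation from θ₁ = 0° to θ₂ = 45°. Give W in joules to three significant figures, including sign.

W ≈ 0.00218 J

W_ext = ΔU = −mB cosθ₂ + mB cosθ₁ = mB(cosθ₁ − cosθ₂).
W = (0.0345)(0.216)·(cos0° − cos45°) = (0.007452)·(+0.2929) = 0.002183 J.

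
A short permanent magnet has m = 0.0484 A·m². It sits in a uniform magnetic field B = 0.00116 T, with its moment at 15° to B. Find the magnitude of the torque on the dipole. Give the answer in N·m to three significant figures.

τ ≈ 1.45×10⁻⁵ N·m

Torque on a magnetic dipole: τ = mB sinθ.
τ = (0.0484)(0.00116)·sin15° = 1.453×10⁻⁵ N·m.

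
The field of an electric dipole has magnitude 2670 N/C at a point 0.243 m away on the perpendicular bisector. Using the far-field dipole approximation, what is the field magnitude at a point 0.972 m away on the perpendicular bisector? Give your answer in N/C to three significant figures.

E ≈ 41.7 N/C

Dipole fields scale as 1/r³ in the far field; the geometry is the same at both points.
E₂ = E₁ · (r₁/r₂)³ = 2670 · (0.243/0.972)³.
(r₁/r₂)³ = (0.25)³ = 0.01562.
E₂ ≈ 41.72 N/C.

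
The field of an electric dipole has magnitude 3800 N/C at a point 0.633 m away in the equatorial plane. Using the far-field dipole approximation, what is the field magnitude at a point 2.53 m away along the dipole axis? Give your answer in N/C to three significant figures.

E ≈ 119 N/C

Dipole fields scale as 1/r³ in the far field.
The axial field is twice the equatorial field at the same r, so the geometry factor is 2/1.
E₂ = E₁ · (2/1) · (r₁/r₂)³ = 3800 · 2 · (0.633/2.53)³.
(r₁/r₂)³ = (0.2502)³ = 0.01566.
E₂ ≈ 119.0 N/C.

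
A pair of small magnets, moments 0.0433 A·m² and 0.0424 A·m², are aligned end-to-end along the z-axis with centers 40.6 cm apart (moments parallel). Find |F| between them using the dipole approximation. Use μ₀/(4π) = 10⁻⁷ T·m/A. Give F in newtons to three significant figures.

On-axis B of dipole 1: B = (μ₀/4π)·2m₁/r³. Force on dipole 2: F = m₂·dB/dr.
dB/dr = −(μ₀/4π)·6m₁/r⁴, so |F| = (μ₀/4π)·6m₁m₂/r⁴.
F = 6(10⁻⁷)(0.0433)(0.0424)/(0.406)⁴ = 4.054×10⁻⁸ N.

F ≈ 4.05×10⁻⁸ N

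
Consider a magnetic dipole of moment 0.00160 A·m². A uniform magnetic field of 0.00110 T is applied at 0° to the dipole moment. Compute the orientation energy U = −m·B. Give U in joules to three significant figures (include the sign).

U ≈ -1.76×10⁻⁶ J

U = −m·B = −mB cosθ.
U = −(0.00160)(0.00110)·cos0° = -1.760×10⁻⁶ J.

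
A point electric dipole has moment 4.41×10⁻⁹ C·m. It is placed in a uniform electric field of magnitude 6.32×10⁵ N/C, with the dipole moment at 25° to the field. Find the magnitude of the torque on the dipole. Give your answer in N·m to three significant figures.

Torque on an electric dipole: τ = pE sinθ.
τ = (4.41×10⁻⁹)(6.32×10⁵)·sin25° = 0.001178 N·m.

τ ≈ 0.00118 N·m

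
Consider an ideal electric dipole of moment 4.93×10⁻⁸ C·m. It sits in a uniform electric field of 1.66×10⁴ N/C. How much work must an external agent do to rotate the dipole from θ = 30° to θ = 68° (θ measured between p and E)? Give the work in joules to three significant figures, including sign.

W_ext = ΔU = U(θ₂) − U(θ₁) = −pE cosθ₂ − (−pE cosθ₁) = pE(cosθ₁ − cosθ₂).
W = (4.93×10⁻⁸)(1.66×10⁴)·(cos30° − cos68°) = (8.184×10⁻⁴)·(+0.4914) = 4.022×10⁻⁴ J.

W ≈ 4.02×10⁻⁴ J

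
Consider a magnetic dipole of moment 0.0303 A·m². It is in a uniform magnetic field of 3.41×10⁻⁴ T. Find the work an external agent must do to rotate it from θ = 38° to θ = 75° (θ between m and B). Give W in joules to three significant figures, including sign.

W_ext = ΔU = −mB cosθ₂ + mB cosθ₁ = mB(cosθ₁ − cosθ₂).
W = (0.0303)(3.41×10⁻⁴)·(cos38° − cos75°) = (1.033×10⁻⁵)·(+0.5292) = 5.468×10⁻⁶ J.

W ≈ 5.47×10⁻⁶ J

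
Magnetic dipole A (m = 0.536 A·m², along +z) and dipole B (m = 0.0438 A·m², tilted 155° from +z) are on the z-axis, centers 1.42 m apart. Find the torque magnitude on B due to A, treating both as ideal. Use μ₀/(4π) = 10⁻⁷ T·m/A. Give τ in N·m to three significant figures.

τ ≈ 6.93×10⁻¹⁰ N·m

Dipole B is on the axis of dipole A, so B₁ there is axial: B₁ = (μ₀/4π)·2m₁/r³ along +z.
B₁ = 2(10⁻⁷)(0.536)/(1.42)³ = 3.744×10⁻⁸ T.
τ = m₂ B₁ sinθ.
τ = (0.0438)(3.744×10⁻⁸)·sin155° = 6.930×10⁻¹⁰ N·m.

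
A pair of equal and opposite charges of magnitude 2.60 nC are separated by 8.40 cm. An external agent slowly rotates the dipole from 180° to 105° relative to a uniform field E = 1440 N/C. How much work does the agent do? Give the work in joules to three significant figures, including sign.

W ≈ -2.33×10⁻⁷ J

Dipole moment p = qd = (2.60×10⁻⁹ C)(0.0840 m) = 2.184×10⁻¹⁰ C·m.
W_ext = ΔU = U(θ₂) − U(θ₁) = −pE cosθ₂ − (−pE cosθ₁) = pE(cosθ₁ − cosθ₂).
W = (2.184×10⁻¹⁰)(1440)·(cos180° − cos105°) = (3.145×10⁻⁷)·(-0.7412) = -2.331×10⁻⁷ J.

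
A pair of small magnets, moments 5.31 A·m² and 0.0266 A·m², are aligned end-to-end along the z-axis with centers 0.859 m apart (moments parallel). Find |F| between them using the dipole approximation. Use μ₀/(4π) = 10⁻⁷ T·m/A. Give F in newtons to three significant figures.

On-axis B of dipole 1: B = (μ₀/4π)·2m₁/r³. Force on dipole 2: F = m₂·dB/dr.
dB/dr = −(μ₀/4π)·6m₁/r⁴, so |F| = (μ₀/4π)·6m₁m₂/r⁴.
F = 6(10⁻⁷)(5.31)(0.0266)/(0.859)⁴ = 1.557×10⁻⁷ N.

F ≈ 1.56×10⁻⁷ N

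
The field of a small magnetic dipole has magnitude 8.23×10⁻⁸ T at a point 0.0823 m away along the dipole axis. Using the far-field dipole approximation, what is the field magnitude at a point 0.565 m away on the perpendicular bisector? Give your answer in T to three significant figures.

B ≈ 1.27×10⁻¹⁰ T

Dipole fields scale as 1/r³ in the far field.
The axial field is twice the equatorial field at the same r, so the geometry factor is 1/2.
B₂ = B₁ · (1/2) · (r₁/r₂)³ = 8.23×10⁻⁸ · 0.5 · (0.0823/0.565)³.
(r₁/r₂)³ = (0.1457)³ = 0.003091.
B₂ ≈ 1.272×10⁻¹⁰ T.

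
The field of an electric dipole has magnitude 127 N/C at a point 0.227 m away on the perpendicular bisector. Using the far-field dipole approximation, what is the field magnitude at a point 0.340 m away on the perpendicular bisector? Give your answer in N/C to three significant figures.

Dipole fields scale as 1/r³ in the far field; the geometry is the same at both points.
E₂ = E₁ · (r₁/r₂)³ = 127 · (0.227/0.340)³.
(r₁/r₂)³ = (0.6676)³ = 0.2976.
E₂ ≈ 37.80 N/C.

E ≈ 37.8 N/C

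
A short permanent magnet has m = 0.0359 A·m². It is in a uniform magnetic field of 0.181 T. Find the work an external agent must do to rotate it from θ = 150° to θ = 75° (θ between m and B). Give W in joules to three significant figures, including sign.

W_ext = ΔU = −mB cosθ₂ + mB cosθ₁ = mB(cosθ₁ − cosθ₂).
W = (0.0359)(0.181)·(cos150° − cos75°) = (0.006498)·(-1.1248) = -0.007309 J.

W ≈ -0.00731 J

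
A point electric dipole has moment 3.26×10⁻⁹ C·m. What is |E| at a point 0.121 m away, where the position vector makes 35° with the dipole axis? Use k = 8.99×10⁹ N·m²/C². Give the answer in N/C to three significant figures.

At angle θ the dipole field magnitude is E = (kp/r³)·√(1 + 3cos²θ).
kp/r³ = (8.99×10⁹)(3.26×10⁻⁹) / (0.121)³ = 1.654×10⁴ N/C.
√(1 + 3cos²35°) = √(1 + 3·0.6710) = √3.0130 ≈ 1.7358.
E ≈ 1.654×10⁴ × 1.736 = 2.872×10⁴ N/C.

E ≈ 2.87×10⁴ N/C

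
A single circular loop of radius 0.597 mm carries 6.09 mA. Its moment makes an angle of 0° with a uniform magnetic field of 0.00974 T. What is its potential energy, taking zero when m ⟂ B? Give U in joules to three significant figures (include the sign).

U ≈ -6.64×10⁻¹¹ J

Magnetic moment m = IA = Iπa² = (0.00609)·π·(5.97×10⁻⁴)² = 6.819×10⁻⁹ A·m².
U = −m·B = −mB cosθ.
U = −(6.819×10⁻⁹)(0.00974)·cos0° = -6.642×10⁻¹¹ J.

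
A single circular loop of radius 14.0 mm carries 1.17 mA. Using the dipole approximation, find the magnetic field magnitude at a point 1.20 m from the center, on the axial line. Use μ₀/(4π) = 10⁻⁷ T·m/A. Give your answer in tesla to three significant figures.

Magnetic moment m = IA = Iπa² = (0.00117)·π·(0.0140)² = 7.204×10⁻⁷ A·m².
On axis B = (μ₀/4π)·2m/r³.
B = 2·(10⁻⁷)·(7.204×10⁻⁷) / (1.20)³ = 8.338×10⁻¹⁴ T.

B ≈ 8.34×10⁻¹⁴ T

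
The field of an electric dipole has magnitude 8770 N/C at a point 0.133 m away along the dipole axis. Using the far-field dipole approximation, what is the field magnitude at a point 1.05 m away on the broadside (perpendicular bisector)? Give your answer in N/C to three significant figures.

E ≈ 8.91 N/C

Dipole fields scale as 1/r³ in the far field.
The axial field is twice the equatorial field at the same r, so the geometry factor is 1/2.
E₂ = E₁ · (1/2) · (r₁/r₂)³ = 8770 · 0.5 · (0.133/1.05)³.
(r₁/r₂)³ = (0.1267)³ = 0.002032.
E₂ ≈ 8.912 N/C.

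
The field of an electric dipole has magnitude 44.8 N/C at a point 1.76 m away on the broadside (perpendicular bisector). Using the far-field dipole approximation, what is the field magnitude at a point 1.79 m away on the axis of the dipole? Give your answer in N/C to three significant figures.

E ≈ 85.2 N/C

Dipole fields scale as 1/r³ in the far field.
The axial field is twice the equatorial field at the same r, so the geometry factor is 2/1.
E₂ = E₁ · (2/1) · (r₁/r₂)³ = 44.8 · 2 · (1.76/1.79)³.
(r₁/r₂)³ = (0.9832)³ = 0.9506.
E₂ ≈ 85.17 N/C.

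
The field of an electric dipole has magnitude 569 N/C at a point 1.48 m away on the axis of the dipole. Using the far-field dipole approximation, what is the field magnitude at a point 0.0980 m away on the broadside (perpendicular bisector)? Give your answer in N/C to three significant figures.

Dipole fields scale as 1/r³ in the far field.
The axial field is twice the equatorial field at the same r, so the geometry factor is 1/2.
E₂ = E₁ · (1/2) · (r₁/r₂)³ = 569 · 0.5 · (1.48/0.0980)³.
(r₁/r₂)³ = (15.1)³ = 3444.
E₂ ≈ 9.799×10⁵ N/C.

E ≈ 9.80×10⁵ N/C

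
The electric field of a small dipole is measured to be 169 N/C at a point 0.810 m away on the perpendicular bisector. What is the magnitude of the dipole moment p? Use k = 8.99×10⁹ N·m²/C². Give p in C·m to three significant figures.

p ≈ 9.99×10⁻⁹ C·m

In the equatorial plane E = kp/r³, so p = Er³/(k).
p = (169)·(0.810)³ / (8.99×10⁹) = 9.990×10⁻⁹ C·m.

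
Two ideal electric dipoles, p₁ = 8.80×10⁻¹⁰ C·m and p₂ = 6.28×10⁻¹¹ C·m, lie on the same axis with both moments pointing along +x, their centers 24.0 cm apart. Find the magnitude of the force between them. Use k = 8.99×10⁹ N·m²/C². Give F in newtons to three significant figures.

F ≈ 8.98×10⁻⁷ N

On-axis field of dipole 1 at distance r: E = 2kp₁/r³. Force on dipole 2 is F = p₂·dE/dr (gradient along axis).
dE/dr = −6kp₁/r⁴, so |F| = 6kp₁p₂/r⁴ (attractive for aligned moments).
F = 6(8.99×10⁹)(8.80×10⁻¹⁰)(6.28×10⁻¹¹)/(0.240)⁴ = 8.985×10⁻⁷ N.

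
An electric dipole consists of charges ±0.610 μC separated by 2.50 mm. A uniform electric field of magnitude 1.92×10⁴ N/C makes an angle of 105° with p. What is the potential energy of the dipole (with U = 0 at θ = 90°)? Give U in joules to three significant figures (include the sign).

U ≈ 7.58×10⁻⁶ J

Dipole moment p = qd = (6.10×10⁻⁷ C)(0.00250 m) = 1.525×10⁻⁹ C·m.
U = −p·E = −pE cosθ.
U = −(1.525×10⁻⁹)(1.92×10⁴)·cos105° = 7.578×10⁻⁶ J.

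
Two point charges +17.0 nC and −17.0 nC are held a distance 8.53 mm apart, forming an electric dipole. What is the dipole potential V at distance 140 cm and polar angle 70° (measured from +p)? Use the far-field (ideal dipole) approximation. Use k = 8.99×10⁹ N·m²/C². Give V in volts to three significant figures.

Dipole moment p = qd = (1.70×10⁻⁸ C)(0.00853 m) = 1.45×10⁻¹⁰ C·m.
The dipole potential is V = kp cosθ / r².
V = (8.99×10⁹)(1.45×10⁻¹⁰)·cos70° / (1.40)² = 0.2275 V.

V ≈ 0.227 V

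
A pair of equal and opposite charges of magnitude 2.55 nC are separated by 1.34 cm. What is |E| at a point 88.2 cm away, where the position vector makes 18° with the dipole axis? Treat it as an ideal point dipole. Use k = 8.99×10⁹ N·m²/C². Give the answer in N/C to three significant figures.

E ≈ 0.863 N/C

Dipole moment p = qd = (2.55×10⁻⁹ C)(0.0134 m) = 3.417×10⁻¹¹ C·m.
At angle θ the dipole field magnitude is E = (kp/r³)·√(1 + 3cos²θ).
kp/r³ = (8.99×10⁹)(3.417×10⁻¹¹) / (0.882)³ = 0.4477 N/C.
√(1 + 3cos²18°) = √(1 + 3·0.9045) = √3.7135 ≈ 1.9271.
E ≈ 0.4477 × 1.927 = 0.8628 N/C.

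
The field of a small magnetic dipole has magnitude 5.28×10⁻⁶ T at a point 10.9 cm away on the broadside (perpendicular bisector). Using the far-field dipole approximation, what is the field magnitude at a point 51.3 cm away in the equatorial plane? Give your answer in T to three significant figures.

Dipole fields scale as 1/r³ in the far field; the geometry is the same at both points.
B₂ = B₁ · (r₁/r₂)³ = 5.28×10⁻⁶ · (10.9/51.3)³.
(r₁/r₂)³ = (0.2125)³ = 0.009592.
B₂ ≈ 5.065×10⁻⁸ T.

B ≈ 5.06×10⁻⁸ T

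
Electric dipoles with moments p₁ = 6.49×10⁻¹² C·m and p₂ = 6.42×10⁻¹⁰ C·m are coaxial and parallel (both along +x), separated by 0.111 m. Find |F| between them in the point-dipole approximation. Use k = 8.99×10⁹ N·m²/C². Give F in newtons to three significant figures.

F ≈ 1.48×10⁻⁶ N

On-axis field of dipole 1 at distance r: E = 2kp₁/r³. Force on dipole 2 is F = p₂·dE/dr (gradient along axis).
dE/dr = −6kp₁/r⁴, so |F| = 6kp₁p₂/r⁴ (attractive for aligned moments).
F = 6(8.99×10⁹)(6.49×10⁻¹²)(6.42×10⁻¹⁰)/(0.111)⁴ = 1.480×10⁻⁶ N.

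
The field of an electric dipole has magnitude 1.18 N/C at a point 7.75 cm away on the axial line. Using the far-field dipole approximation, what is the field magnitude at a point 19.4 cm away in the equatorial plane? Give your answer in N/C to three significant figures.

E ≈ 0.0376 N/C

Dipole fields scale as 1/r³ in the far field.
The axial field is twice the equatorial field at the same r, so the geometry factor is 1/2.
E₂ = E₁ · (1/2) · (r₁/r₂)³ = 1.18 · 0.5 · (7.75/19.4)³.
(r₁/r₂)³ = (0.3995)³ = 0.06375.
E₂ ≈ 0.03761 N/C.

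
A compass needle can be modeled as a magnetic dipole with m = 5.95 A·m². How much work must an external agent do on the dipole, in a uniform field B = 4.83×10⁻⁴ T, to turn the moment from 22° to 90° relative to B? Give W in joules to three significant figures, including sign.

W ≈ 0.00266 J

W_ext = ΔU = −mB cosθ₂ + mB cosθ₁ = mB(cosθ₁ − cosθ₂).
W = (5.95)(4.83×10⁻⁴)·(cos22° − cos90°) = (0.002874)·(+0.9272) = 0.002665 J.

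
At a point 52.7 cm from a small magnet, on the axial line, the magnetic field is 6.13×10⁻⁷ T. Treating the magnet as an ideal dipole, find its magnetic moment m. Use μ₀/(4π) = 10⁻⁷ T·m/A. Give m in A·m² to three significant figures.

m ≈ 0.449 A·m²

On axis B = (μ₀/4π)·2m/r³, so m = Br³·4π/(μ₀·2).
m = (6.13×10⁻⁷)·(0.527)³ / (2·10⁻⁷) = 0.4486 A·m².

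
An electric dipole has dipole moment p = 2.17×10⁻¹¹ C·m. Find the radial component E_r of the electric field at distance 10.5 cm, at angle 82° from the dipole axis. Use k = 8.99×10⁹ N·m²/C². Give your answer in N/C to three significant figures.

For a dipole, E_r = (2kp cosθ)/r³.
kp/r³ = (8.99×10⁹)(2.17×10⁻¹¹)/(0.105)³ = 168.5 N/C.
E_r = 2·168.5·cos82° = 46.91 N/C.

E_r ≈ 46.9 N/C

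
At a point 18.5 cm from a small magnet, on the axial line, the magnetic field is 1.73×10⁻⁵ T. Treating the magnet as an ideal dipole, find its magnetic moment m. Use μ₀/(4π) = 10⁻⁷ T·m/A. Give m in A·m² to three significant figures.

On axis B = (μ₀/4π)·2m/r³, so m = Br³·4π/(μ₀·2).
m = (1.73×10⁻⁵)·(0.185)³ / (2·10⁻⁷) = 0.5477 A·m².

m ≈ 0.548 A·m²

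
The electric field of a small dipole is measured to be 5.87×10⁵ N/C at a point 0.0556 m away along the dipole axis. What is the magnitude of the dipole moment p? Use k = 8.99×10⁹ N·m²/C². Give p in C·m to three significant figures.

p ≈ 5.61×10⁻⁹ C·m

On axis E = 2kp/r³, so p = Er³/(2k).
p = (5.87×10⁵)·(0.0556)³ / (2·8.99×10⁹) = 5.611×10⁻⁹ C·m.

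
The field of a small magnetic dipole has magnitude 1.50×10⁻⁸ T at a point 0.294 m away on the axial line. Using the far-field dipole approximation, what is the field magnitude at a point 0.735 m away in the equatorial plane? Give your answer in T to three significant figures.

B ≈ 4.80×10⁻¹⁰ T

Dipole fields scale as 1/r³ in the far field.
The axial field is twice the equatorial field at the same r, so the geometry factor is 1/2.
B₂ = B₁ · (1/2) · (r₁/r₂)³ = 1.50×10⁻⁸ · 0.5 · (0.294/0.735)³.
(r₁/r₂)³ = (0.4)³ = 0.064.
B₂ ≈ 4.800×10⁻¹⁰ T.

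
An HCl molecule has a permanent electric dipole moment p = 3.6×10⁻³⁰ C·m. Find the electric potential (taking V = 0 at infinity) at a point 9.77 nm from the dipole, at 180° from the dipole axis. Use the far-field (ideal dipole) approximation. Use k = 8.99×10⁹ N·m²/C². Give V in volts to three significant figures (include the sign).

The dipole potential is V = kp cosθ / r².
V = (8.99×10⁹)(3.60×10⁻³⁰)·cos180° / (9.77×10⁻⁹)² = -3.391×10⁻⁴ V.

V ≈ -3.39×10⁻⁴ V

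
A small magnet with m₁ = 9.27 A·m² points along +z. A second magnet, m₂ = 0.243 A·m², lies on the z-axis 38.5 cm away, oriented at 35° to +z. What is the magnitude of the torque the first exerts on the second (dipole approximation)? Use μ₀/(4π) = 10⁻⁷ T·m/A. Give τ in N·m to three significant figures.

τ ≈ 4.53×10⁻⁶ N·m

Dipole B is on the axis of dipole A, so B₁ there is axial: B₁ = (μ₀/4π)·2m₁/r³ along +z.
B₁ = 2(10⁻⁷)(9.27)/(0.385)³ = 3.249×10⁻⁵ T.
τ = m₂ B₁ sinθ.
τ = (0.243)(3.249×10⁻⁵)·sin35° = 4.528×10⁻⁶ N·m.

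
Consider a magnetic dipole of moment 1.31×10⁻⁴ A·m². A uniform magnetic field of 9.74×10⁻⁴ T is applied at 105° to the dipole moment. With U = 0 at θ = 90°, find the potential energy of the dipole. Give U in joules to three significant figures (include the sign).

U ≈ 3.30×10⁻⁸ J

U = −m·B = −mB cosθ.
U = −(1.31×10⁻⁴)(9.74×10⁻⁴)·cos105° = 3.302×10⁻⁸ J.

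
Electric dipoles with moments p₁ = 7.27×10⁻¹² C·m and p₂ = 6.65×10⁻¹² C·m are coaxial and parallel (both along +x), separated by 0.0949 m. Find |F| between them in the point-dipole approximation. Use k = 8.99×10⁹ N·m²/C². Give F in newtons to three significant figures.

On-axis field of dipole 1 at distance r: E = 2kp₁/r³. Force on dipole 2 is F = p₂·dE/dr (gradient along axis).
dE/dr = −6kp₁/r⁴, so |F| = 6kp₁p₂/r⁴ (attractive for aligned moments).
F = 6(8.99×10⁹)(7.27×10⁻¹²)(6.65×10⁻¹²)/(0.0949)⁴ = 3.215×10⁻⁸ N.

F ≈ 3.22×10⁻⁸ N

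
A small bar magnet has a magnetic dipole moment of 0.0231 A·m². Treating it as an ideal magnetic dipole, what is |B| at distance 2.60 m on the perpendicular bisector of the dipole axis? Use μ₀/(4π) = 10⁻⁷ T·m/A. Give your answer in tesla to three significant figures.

B ≈ 1.31×10⁻¹⁰ T

In the equatorial plane B = (μ₀/4π)·m/r³ (half the axial value).
B = (10⁻⁷)·(0.0231) / (2.60)³ = 1.314×10⁻¹⁰ T.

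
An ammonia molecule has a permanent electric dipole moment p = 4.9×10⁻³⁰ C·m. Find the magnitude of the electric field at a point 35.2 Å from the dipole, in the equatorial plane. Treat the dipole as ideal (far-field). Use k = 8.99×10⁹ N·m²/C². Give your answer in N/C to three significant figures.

On the perpendicular bisector E = kp/r³ (half the axial value at the same distance).
E = (8.99×10⁹)(4.90×10⁻³⁰) / (3.52×10⁻⁹)³ = 1.010×10⁶ N/C.

E ≈ 1.01×10⁶ N/C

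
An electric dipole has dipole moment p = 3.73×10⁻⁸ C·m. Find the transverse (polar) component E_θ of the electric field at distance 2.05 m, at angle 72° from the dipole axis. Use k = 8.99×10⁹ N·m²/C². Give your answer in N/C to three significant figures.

For a dipole, E_θ = (kp sinθ)/r³.
kp/r³ = (8.99×10⁹)(3.73×10⁻⁸)/(2.05)³ = 38.92 N/C.
E_θ = 38.92·sin72° = 37.02 N/C.

E_θ ≈ 37.0 N/C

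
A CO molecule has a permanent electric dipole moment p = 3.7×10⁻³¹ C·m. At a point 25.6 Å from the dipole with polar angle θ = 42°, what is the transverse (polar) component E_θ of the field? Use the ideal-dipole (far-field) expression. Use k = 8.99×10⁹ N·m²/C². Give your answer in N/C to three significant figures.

E_θ ≈ 1.33×10⁵ N/C

For a dipole, E_θ = (kp sinθ)/r³.
kp/r³ = (8.99×10⁹)(3.70×10⁻³¹)/(2.56×10⁻⁹)³ = 1.983×10⁵ N/C.
E_θ = 1.983×10⁵·sin42° = 1.327×10⁵ N/C.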